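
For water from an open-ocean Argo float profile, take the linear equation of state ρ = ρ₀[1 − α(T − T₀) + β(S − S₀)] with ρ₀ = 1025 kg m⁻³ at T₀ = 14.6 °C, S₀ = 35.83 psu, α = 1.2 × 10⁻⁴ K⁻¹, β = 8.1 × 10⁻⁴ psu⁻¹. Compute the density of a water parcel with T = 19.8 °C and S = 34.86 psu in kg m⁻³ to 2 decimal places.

T − T₀ = +5.2 K, S − S₀ = -0.97 psu.
Bracket = 1 − α·(+5.2) + β·(-0.97) = 1 + (-1.4097 × 10⁻³) = 0.9985903.
ρ = 1025 × 0.9985903 = 1023.56 kg m⁻³.

1023.56 kg m⁻³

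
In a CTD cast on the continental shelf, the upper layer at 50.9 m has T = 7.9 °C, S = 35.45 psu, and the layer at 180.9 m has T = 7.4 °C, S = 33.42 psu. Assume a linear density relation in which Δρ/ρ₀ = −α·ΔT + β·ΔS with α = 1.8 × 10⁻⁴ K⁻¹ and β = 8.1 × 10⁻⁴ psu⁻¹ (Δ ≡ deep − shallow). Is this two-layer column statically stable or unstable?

unstable

ΔT = 7.4 − 7.9 = -0.5 K and ΔS = 33.42 − 35.45 = -2.03 psu (deep − shallow).
−αΔT = 9.00 × 10⁻⁵; βΔS = -1.6443 × 10⁻³; sum Δρ/ρ₀ = -1.5543 × 10⁻³.
Δρ/ρ₀ < 0, so Δρ < 0: deeper water is lighter → statically unstable; the column would overturn.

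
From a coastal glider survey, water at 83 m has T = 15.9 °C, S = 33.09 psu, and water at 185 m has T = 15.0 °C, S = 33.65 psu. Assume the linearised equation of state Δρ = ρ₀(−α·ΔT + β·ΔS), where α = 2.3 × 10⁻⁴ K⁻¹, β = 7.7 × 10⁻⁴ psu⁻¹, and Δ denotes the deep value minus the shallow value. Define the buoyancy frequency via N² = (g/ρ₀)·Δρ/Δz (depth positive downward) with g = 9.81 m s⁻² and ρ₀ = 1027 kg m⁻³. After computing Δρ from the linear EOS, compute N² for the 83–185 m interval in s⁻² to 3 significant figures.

ΔT = -0.9 K, ΔS = +0.56 psu (deep − shallow).
Δρ/ρ₀ = −αΔT + βΔS = 2.07 × 10⁻⁴ + 4.312 × 10⁻⁴ = 6.382 × 10⁻⁴, so Δρ ≈ 0.6554 kg m⁻³.
N² = (g/ρ₀)·Δρ/Δz = g·(Δρ/ρ₀)/Δz = 9.81 × 6.382 × 10⁻⁴ / 102 = 6.1380 × 10⁻⁵ s⁻² ≈ 6.14 × 10⁻⁵ s⁻².

6.14 × 10⁻⁵ s⁻²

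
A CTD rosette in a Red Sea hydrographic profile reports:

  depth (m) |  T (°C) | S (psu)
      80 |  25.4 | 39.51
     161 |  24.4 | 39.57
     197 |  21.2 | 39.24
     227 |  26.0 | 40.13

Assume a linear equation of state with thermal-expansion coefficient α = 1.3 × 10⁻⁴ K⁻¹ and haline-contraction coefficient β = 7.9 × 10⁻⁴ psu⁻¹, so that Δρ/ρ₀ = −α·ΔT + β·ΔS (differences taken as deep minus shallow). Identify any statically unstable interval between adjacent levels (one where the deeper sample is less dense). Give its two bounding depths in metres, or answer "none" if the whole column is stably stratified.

Evaluate Δρ/ρ₀ = −αΔT + βΔS across each adjacent pair:
  80–161 m: −αΔT+βΔS = −(1.3 × 10⁻⁴)(-1.0)+(7.9 × 10⁻⁴)(+0.06) = 1.8 × 10⁻⁴ → stable
  161–197 m: −αΔT+βΔS = −(1.3 × 10⁻⁴)(-3.2)+(7.9 × 10⁻⁴)(-0.33) = 1.6 × 10⁻⁴ → stable
  197–227 m: −αΔT+βΔS = −(1.3 × 10⁻⁴)(+4.8)+(7.9 × 10⁻⁴)(+0.89) = 7.9 × 10⁻⁵ → stable
Every interval has Δρ > 0: the column is stably stratified throughout.

none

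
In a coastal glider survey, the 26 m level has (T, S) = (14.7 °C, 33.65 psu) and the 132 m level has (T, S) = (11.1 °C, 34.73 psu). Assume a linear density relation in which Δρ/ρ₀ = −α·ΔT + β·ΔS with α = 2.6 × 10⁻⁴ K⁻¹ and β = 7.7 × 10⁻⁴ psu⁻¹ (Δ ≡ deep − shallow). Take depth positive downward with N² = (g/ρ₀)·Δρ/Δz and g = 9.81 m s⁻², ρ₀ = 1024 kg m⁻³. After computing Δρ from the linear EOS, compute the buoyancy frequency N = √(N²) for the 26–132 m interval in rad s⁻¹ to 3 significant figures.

0.0128 rad s⁻¹

ΔT = -3.6 K, ΔS = +1.08 psu (deep − shallow).
Δρ/ρ₀ = −αΔT + βΔS = 9.36 × 10⁻⁴ + 8.316 × 10⁻⁴ = 1.7676 × 10⁻³, so Δρ ≈ 1.810 kg m⁻³.
N² = (g/ρ₀)·Δρ/Δz = g·(Δρ/ρ₀)/Δz = 9.81 × 1.7676 × 10⁻³ / 106 = 1.6359 × 10⁻⁴ s⁻².
N = √(1.6359 × 10⁻⁴) = 0.012790 rad s⁻¹ ≈ 0.0128 rad s⁻¹.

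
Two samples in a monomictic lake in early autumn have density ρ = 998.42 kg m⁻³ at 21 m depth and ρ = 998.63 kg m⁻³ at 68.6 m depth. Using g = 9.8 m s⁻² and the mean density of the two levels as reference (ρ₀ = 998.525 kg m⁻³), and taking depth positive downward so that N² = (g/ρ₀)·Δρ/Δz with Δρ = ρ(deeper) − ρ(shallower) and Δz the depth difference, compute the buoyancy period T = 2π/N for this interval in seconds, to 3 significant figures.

955 s

Δρ = 998.63 − 998.42 = 0.21 kg m⁻³ over Δz = 68.6 − 21 = 47.6 m.
N² = (9.8/998.525) × (0.21/47.6) = 4.3299 × 10⁻⁵ s⁻².
N = √(4.3299 × 10⁻⁵) = 6.5802 × 10⁻³ rad s⁻¹, so T = 2π/N = 954.86 s ≈ 955 s.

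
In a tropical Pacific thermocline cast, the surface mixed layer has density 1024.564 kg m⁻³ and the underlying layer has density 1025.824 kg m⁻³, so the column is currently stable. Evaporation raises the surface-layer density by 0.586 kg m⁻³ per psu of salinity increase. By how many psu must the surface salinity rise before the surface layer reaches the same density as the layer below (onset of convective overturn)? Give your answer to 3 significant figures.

Density deficit of the surface layer: 1025.824 − 1024.564 = 1.26 kg m⁻³.
Required change = 1.26 / 0.586 = 2.15 psu.

2.15 psu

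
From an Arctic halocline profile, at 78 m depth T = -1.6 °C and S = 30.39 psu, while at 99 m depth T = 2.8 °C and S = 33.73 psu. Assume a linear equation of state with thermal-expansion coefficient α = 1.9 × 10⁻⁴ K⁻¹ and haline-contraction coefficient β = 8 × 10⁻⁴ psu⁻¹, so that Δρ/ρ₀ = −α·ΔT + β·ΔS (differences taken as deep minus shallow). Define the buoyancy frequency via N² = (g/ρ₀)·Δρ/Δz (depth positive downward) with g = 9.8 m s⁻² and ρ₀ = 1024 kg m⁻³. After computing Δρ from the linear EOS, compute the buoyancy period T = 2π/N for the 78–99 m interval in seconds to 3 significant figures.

215 s

ΔT = +4.4 K, ΔS = +3.34 psu (deep − shallow).
Δρ/ρ₀ = −αΔT + βΔS = -8.36 × 10⁻⁴ + 2.672 × 10⁻³ = 1.836 × 10⁻³, so Δρ ≈ 1.880 kg m⁻³.
N² = (g/ρ₀)·Δρ/Δz = g·(Δρ/ρ₀)/Δz = 9.8 × 1.836 × 10⁻³ / 21 = 8.5680 × 10⁻⁴ s⁻².
N = √(8.5680 × 10⁻⁴) = 0.029271 rad s⁻¹ → T = 2π/N = 214.66 s ≈ 215 s.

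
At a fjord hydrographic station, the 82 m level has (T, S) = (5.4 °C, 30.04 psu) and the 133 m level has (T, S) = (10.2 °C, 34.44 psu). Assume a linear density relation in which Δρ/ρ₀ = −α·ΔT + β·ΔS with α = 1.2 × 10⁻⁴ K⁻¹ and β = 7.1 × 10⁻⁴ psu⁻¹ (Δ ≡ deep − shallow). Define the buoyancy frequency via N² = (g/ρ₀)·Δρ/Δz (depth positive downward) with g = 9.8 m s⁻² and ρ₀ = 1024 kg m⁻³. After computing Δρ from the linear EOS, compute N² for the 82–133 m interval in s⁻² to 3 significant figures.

4.90 × 10⁻⁴ s⁻²

ΔT = +4.8 K, ΔS = +4.40 psu (deep − shallow).
Δρ/ρ₀ = −αΔT + βΔS = -5.76 × 10⁻⁴ + 3.124 × 10⁻³ = 2.548 × 10⁻³, so Δρ ≈ 2.609 kg m⁻³.
N² = (g/ρ₀)·Δρ/Δz = g·(Δρ/ρ₀)/Δz = 9.8 × 2.548 × 10⁻³ / 51 = 4.8962 × 10⁻⁴ s⁻² ≈ 4.90 × 10⁻⁴ s⁻².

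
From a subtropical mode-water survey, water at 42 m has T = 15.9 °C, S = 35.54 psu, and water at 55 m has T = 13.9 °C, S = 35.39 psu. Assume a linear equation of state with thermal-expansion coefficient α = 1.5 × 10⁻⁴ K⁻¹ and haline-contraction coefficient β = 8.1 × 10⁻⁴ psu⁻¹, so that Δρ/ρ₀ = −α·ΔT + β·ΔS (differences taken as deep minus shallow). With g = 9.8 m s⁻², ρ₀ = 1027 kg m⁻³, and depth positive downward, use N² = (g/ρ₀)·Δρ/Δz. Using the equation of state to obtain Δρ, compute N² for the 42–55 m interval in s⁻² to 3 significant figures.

1.35 × 10⁻⁴ s⁻²

ΔT = -2.0 K, ΔS = -0.15 psu (deep − shallow).
Δρ/ρ₀ = −αΔT + βΔS = 3.00 × 10⁻⁴ − 1.215 × 10⁻⁴ = 1.785 × 10⁻⁴, so Δρ ≈ 0.1833 kg m⁻³.
N² = (g/ρ₀)·Δρ/Δz = g·(Δρ/ρ₀)/Δz = 9.8 × 1.785 × 10⁻⁴ / 13 = 1.3456 × 10⁻⁴ s⁻² ≈ 1.35 × 10⁻⁴ s⁻².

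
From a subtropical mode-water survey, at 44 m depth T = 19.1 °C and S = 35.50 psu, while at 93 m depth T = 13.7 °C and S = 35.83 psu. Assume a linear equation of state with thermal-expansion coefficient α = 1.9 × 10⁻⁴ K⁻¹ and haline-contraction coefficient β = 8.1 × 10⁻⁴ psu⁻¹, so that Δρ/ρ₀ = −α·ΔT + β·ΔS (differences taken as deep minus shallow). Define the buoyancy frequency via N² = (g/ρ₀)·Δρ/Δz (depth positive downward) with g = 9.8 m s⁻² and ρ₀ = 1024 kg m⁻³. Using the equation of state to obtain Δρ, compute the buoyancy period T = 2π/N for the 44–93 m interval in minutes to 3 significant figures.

ΔT = -5.4 K, ΔS = +0.33 psu (deep − shallow).
Δρ/ρ₀ = −αΔT + βΔS = 1.026 × 10⁻³ + 2.673 × 10⁻⁴ = 1.2933 × 10⁻³, so Δρ ≈ 1.324 kg m⁻³.
N² = (g/ρ₀)·Δρ/Δz = g·(Δρ/ρ₀)/Δz = 9.8 × 1.2933 × 10⁻³ / 49 = 2.5866 × 10⁻⁴ s⁻².
N = √(2.5866 × 10⁻⁴) = 0.016083 rad s⁻¹ → T = 2π/N = 390.67 s = 6.5112 min ≈ 6.51 min.

6.51 min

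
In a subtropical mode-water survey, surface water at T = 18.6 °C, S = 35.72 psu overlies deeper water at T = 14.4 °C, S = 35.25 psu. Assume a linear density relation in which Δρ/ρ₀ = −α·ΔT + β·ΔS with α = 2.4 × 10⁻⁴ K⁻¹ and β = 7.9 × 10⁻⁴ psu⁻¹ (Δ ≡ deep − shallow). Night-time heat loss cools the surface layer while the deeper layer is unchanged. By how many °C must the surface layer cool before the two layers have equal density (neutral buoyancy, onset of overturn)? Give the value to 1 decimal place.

2.7 °C

Neutral buoyancy requires Δρ = 0, i.e. −α(T_deep − T_surf′) + β(S_deep − S_surf) = 0.
T_surf′ = T_deep − (β/α)·ΔS = 14.4 − (7.9 × 10⁻⁴/2.4 × 10⁻⁴)·(-0.47) = 15.947 °C.
Cooling required: 18.6 − (15.947) = 2.653 °C.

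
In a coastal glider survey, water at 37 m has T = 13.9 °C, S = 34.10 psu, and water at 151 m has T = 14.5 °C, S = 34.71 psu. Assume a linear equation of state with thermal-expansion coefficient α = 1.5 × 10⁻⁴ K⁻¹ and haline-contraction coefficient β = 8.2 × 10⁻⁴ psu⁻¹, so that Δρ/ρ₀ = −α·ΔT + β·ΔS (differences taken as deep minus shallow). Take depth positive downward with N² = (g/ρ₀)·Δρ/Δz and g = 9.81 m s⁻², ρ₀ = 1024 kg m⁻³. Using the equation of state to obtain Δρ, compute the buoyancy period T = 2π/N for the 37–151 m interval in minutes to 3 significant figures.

17.6 min

ΔT = +0.6 K, ΔS = +0.61 psu (deep − shallow).
Δρ/ρ₀ = −αΔT + βΔS = -9.00 × 10⁻⁵ + 5.002 × 10⁻⁴ = 4.102 × 10⁻⁴, so Δρ ≈ 0.4200 kg m⁻³.
N² = (g/ρ₀)·Δρ/Δz = g·(Δρ/ρ₀)/Δz = 9.81 × 4.102 × 10⁻⁴ / 114 = 3.5299 × 10⁻⁵ s⁻².
N = √(3.5299 × 10⁻⁵) = 5.9413 × 10⁻³ rad s⁻¹ → T = 2π/N = 1.0575 × 10³ s = 17.625 min ≈ 17.6 min.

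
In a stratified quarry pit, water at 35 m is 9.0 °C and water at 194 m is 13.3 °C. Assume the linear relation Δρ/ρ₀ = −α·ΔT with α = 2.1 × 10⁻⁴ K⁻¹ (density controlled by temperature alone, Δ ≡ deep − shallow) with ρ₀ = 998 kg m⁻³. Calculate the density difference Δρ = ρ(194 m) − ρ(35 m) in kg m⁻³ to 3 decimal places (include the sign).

ΔT = +4.3 K, Δρ/ρ₀ = −αΔT = -9.03 × 10⁻⁴.
Δρ = 998 × (-9.03 × 10⁻⁴) = -0.901 kg m⁻³.
Negative Δρ: lighter below, statically unstable.

-0.901 kg m⁻³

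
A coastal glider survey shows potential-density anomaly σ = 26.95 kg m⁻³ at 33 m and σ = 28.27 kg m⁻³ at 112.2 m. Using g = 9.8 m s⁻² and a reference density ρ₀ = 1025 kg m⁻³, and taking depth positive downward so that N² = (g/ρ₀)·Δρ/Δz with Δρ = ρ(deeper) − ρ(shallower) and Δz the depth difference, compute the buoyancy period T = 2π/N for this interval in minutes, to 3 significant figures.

Δρ = 1028.27 − 1026.95 = 1.32 kg m⁻³ over Δz = 112.2 − 33 = 79.2 m.
N² = (9.8/1025) × (1.32/79.2) = 1.5935 × 10⁻⁴ s⁻².
N = √(1.5935 × 10⁻⁴) = 0.012623 rad s⁻¹, so T = 2π/N = 497.76 s = 8.2960 min ≈ 8.30 min.

8.30 min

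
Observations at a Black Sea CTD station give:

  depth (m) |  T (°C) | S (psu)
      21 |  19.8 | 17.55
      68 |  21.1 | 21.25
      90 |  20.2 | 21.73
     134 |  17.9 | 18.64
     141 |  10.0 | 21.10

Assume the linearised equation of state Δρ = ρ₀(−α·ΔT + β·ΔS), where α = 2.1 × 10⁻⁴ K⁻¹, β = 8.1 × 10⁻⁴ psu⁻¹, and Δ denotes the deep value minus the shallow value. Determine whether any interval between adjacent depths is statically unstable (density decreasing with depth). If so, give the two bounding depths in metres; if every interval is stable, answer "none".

90–134 m

Evaluate Δρ/ρ₀ = −αΔT + βΔS across each adjacent pair:
  21–68 m: −αΔT+βΔS = −(2.1 × 10⁻⁴)(+1.3)+(8.1 × 10⁻⁴)(+3.70) = 2.7 × 10⁻³ → stable
  68–90 m: −αΔT+βΔS = −(2.1 × 10⁻⁴)(-0.9)+(8.1 × 10⁻⁴)(+0.48) = 5.8 × 10⁻⁴ → stable
  90–134 m: −αΔT+βΔS = −(2.1 × 10⁻⁴)(-2.3)+(8.1 × 10⁻⁴)(-3.09) = -2.0 × 10⁻³ → UNSTABLE
  134–141 m: −αΔT+βΔS = −(2.1 × 10⁻⁴)(-7.9)+(8.1 × 10⁻⁴)(+2.46) = 3.7 × 10⁻³ → stable
The 90–134 m interval has Δρ < 0: lighter water underlies denser water.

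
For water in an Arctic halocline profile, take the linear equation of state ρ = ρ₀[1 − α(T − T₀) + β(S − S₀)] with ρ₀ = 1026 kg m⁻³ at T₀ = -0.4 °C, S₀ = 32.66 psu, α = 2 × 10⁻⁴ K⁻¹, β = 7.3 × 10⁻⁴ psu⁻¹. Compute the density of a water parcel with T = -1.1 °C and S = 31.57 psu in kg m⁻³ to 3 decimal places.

1025.327 kg m⁻³

T − T₀ = -0.7 K, S − S₀ = -1.09 psu.
Bracket = 1 − α·(-0.7) + β·(-1.09) = 1 + (-6.557 × 10⁻⁴) = 0.9993443.
ρ = 1026 × 0.9993443 = 1025.327 kg m⁻³.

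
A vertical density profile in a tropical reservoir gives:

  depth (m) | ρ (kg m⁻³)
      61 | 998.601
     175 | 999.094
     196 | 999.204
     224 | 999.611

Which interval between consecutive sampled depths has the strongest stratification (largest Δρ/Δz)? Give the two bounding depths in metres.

Compute the density gradient over each adjacent pair:
  61–175 m: Δρ/Δz = 0.493/114 = 4.3 × 10⁻³ kg m⁻⁴
  175–196 m: Δρ/Δz = 0.110/21 = 5.2 × 10⁻³ kg m⁻⁴
  196–224 m: Δρ/Δz = 0.407/28 = 0.015 kg m⁻⁴
The largest gradient is in the 196–224 m interval — the pycnocline.

196–224 m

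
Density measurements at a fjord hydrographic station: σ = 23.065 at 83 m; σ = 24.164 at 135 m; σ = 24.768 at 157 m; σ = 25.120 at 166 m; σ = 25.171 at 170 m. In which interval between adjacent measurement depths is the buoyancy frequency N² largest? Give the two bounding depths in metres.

157–166 m

Compute the density gradient over each adjacent pair:
  83–135 m: Δρ/Δz = 1.099/52 = 0.021 kg m⁻⁴
  135–157 m: Δρ/Δz = 0.604/22 = 0.027 kg m⁻⁴
  157–166 m: Δρ/Δz = 0.352/9 = 0.039 kg m⁻⁴
  166–170 m: Δρ/Δz = 0.051/4 = 0.013 kg m⁻⁴
The largest gradient is in the 157–166 m interval — the pycnocline.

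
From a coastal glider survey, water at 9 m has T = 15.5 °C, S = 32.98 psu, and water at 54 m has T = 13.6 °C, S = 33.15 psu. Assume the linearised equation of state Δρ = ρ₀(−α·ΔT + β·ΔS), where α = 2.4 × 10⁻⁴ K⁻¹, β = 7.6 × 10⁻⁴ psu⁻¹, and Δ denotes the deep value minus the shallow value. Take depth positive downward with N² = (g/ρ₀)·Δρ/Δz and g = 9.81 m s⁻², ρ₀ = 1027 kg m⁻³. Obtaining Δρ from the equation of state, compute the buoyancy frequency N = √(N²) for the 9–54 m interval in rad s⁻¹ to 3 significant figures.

ΔT = -1.9 K, ΔS = +0.17 psu (deep − shallow).
Δρ/ρ₀ = −αΔT + βΔS = 4.56 × 10⁻⁴ + 1.292 × 10⁻⁴ = 5.852 × 10⁻⁴, so Δρ ≈ 0.6010 kg m⁻³.
N² = (g/ρ₀)·Δρ/Δz = g·(Δρ/ρ₀)/Δz = 9.81 × 5.852 × 10⁻⁴ / 45 = 1.2757 × 10⁻⁴ s⁻².
N = √(1.2757 × 10⁻⁴) = 0.011295 rad s⁻¹ ≈ 0.0113 rad s⁻¹.

0.0113 rad s⁻¹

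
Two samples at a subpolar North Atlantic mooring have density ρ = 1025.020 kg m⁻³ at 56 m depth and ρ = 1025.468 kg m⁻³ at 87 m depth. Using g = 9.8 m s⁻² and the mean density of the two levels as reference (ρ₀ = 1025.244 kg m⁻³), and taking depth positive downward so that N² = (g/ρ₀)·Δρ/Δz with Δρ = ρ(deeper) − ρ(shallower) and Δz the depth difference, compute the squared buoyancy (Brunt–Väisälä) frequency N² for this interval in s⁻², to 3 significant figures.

Δρ = 1025.468 − 1025.020 = 0.448 kg m⁻³ over Δz = 87 − 56 = 31 m.
N² = (9.8/1025.244) × (0.448/31) = 1.3814 × 10⁻⁴ s⁻² ≈ 1.38 × 10⁻⁴ s⁻².

1.38 × 10⁻⁴ s⁻²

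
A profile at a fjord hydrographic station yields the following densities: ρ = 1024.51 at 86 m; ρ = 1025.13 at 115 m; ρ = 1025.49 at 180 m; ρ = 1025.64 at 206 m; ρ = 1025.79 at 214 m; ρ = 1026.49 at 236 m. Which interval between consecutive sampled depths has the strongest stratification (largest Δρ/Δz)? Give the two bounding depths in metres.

214–236 m

Compute the density gradient over each adjacent pair:
  86–115 m: Δρ/Δz = 0.62/29 = 0.021 kg m⁻⁴
  115–180 m: Δρ/Δz = 0.36/65 = 5.5 × 10⁻³ kg m⁻⁴
  180–206 m: Δρ/Δz = 0.15/26 = 5.8 × 10⁻³ kg m⁻⁴
  206–214 m: Δρ/Δz = 0.15/8 = 0.019 kg m⁻⁴
  214–236 m: Δρ/Δz = 0.70/22 = 0.032 kg m⁻⁴
The largest gradient is in the 214–236 m interval — the pycnocline.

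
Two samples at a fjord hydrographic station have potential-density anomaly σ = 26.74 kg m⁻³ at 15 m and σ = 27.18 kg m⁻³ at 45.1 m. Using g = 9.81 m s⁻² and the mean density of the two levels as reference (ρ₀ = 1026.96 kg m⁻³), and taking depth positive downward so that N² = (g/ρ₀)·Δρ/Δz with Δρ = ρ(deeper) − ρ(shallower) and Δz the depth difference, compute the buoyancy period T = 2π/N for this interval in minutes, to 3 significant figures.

8.86 min

Δρ = 1027.18 − 1026.74 = 0.44 kg m⁻³ over Δz = 45.1 − 15 = 30.1 m.
N² = (9.81/1026.96) × (0.44/30.1) = 1.3964 × 10⁻⁴ s⁻².
N = √(1.3964 × 10⁻⁴) = 0.011817 rad s⁻¹, so T = 2π/N = 531.71 s = 8.8618 min ≈ 8.86 min.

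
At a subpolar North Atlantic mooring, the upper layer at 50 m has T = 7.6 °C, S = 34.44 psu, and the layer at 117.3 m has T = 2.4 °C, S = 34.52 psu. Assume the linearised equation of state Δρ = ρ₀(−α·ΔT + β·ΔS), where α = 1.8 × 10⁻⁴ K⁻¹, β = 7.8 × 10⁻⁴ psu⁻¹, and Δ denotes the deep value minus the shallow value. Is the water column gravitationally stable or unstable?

stable

ΔT = 2.4 − 7.6 = -5.2 K and ΔS = 34.52 − 34.44 = +0.08 psu (deep − shallow).
−αΔT = 9.36 × 10⁻⁴; βΔS = 6.24 × 10⁻⁵; sum Δρ/ρ₀ = 9.984 × 10⁻⁴.
Δρ/ρ₀ > 0, so Δρ > 0: deeper water is denser → statically stable.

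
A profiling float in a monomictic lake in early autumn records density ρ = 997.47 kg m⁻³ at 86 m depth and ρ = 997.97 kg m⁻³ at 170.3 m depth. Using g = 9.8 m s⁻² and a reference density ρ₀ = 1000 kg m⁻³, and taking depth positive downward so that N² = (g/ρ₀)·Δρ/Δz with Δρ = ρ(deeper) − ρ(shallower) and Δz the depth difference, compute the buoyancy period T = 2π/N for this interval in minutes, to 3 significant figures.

Δρ = 997.97 − 997.47 = 0.50 kg m⁻³ over Δz = 170.3 − 86 = 84.3 m.
N² = (9.8/1000) × (0.50/84.3) = 5.8126 × 10⁻⁵ s⁻².
N = √(5.8126 × 10⁻⁵) = 7.6240 × 10⁻³ rad s⁻¹, so T = 2π/N = 824.13 s = 13.736 min ≈ 13.7 min.
A positive N² confirms static stability across the interval.

13.7 min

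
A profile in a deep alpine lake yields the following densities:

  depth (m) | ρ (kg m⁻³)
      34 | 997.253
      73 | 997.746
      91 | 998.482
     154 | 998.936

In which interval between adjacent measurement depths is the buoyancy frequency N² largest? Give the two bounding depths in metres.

73–91 m

Compute the density gradient over each adjacent pair:
  34–73 m: Δρ/Δz = 0.493/39 = 0.013 kg m⁻⁴
  73–91 m: Δρ/Δz = 0.736/18 = 0.041 kg m⁻⁴
  91–154 m: Δρ/Δz = 0.454/63 = 7.2 × 10⁻³ kg m⁻⁴
The largest gradient is in the 73–91 m interval — the pycnocline.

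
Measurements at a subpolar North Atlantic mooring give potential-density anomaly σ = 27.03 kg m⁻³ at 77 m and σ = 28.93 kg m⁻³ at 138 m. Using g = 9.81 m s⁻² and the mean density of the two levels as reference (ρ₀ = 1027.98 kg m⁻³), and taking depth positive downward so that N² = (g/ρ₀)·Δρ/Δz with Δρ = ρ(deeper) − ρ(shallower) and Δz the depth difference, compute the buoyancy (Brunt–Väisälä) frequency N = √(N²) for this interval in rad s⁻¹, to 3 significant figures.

Δρ = 1028.93 − 1027.03 = 1.90 kg m⁻³ over Δz = 138 − 77 = 61 m.
N² = (9.81/1027.98) × (1.90/61) = 2.9724 × 10⁻⁴ s⁻².
N = √(2.9724 × 10⁻⁴) = 0.017241 rad s⁻¹ ≈ 0.0172 rad s⁻¹.

0.0172 rad s⁻¹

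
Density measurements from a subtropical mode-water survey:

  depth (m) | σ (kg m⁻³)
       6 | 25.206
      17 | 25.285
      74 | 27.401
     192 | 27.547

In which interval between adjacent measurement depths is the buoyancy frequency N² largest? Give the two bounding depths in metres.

Compute the density gradient over each adjacent pair:
  6–17 m: Δρ/Δz = 0.079/11 = 7.2 × 10⁻³ kg m⁻⁴
  17–74 m: Δρ/Δz = 2.116/57 = 0.037 kg m⁻⁴
  74–192 m: Δρ/Δz = 0.146/118 = 1.2 × 10⁻³ kg m⁻⁴
The largest gradient is in the 17–74 m interval — the pycnocline.

17–74 m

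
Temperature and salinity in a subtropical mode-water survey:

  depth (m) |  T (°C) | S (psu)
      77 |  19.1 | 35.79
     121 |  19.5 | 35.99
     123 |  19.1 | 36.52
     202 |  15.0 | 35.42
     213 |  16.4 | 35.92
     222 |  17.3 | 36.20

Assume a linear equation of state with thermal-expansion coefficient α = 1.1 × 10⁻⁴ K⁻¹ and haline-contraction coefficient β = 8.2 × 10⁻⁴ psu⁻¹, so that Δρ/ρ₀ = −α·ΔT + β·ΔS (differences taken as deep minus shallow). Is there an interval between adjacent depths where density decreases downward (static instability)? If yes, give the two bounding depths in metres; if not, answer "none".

123–202 m

Evaluate Δρ/ρ₀ = −αΔT + βΔS across each adjacent pair:
  77–121 m: −αΔT+βΔS = −(1.1 × 10⁻⁴)(+0.4)+(8.2 × 10⁻⁴)(+0.20) = 1.2 × 10⁻⁴ → stable
  121–123 m: −αΔT+βΔS = −(1.1 × 10⁻⁴)(-0.4)+(8.2 × 10⁻⁴)(+0.53) = 4.8 × 10⁻⁴ → stable
  123–202 m: −αΔT+βΔS = −(1.1 × 10⁻⁴)(-4.1)+(8.2 × 10⁻⁴)(-1.10) = -4.5 × 10⁻⁴ → UNSTABLE
  202–213 m: −αΔT+βΔS = −(1.1 × 10⁻⁴)(+1.4)+(8.2 × 10⁻⁴)(+0.50) = 2.6 × 10⁻⁴ → stable
  213–222 m: −αΔT+βΔS = −(1.1 × 10⁻⁴)(+0.9)+(8.2 × 10⁻⁴)(+0.28) = 1.3 × 10⁻⁴ → stable
The 123–202 m interval has Δρ < 0: lighter water underlies denser water.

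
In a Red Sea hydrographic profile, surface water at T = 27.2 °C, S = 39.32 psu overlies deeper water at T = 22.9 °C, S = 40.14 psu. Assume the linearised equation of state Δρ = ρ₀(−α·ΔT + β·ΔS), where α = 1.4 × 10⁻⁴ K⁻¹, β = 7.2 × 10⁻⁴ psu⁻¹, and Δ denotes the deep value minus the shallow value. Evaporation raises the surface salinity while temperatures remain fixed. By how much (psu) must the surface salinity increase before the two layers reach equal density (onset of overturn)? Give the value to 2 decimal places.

1.66 psu

Neutral buoyancy requires −α(T_deep − T_surf) + β(S_deep − S_surf′) = 0.
S_surf′ = S_deep − (α/β)·ΔT = 40.14 − (1.4 × 10⁻⁴/7.2 × 10⁻⁴)·(-4.3) = 40.9761 psu.
Increase required: 40.9761 − 39.32 = 1.6561 psu.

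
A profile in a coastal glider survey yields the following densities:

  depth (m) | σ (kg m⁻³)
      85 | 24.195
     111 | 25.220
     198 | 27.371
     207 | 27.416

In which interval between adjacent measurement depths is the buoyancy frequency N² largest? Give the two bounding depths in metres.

Compute the density gradient over each adjacent pair:
  85–111 m: Δρ/Δz = 1.025/26 = 0.039 kg m⁻⁴
  111–198 m: Δρ/Δz = 2.151/87 = 0.025 kg m⁻⁴
  198–207 m: Δρ/Δz = 0.045/9 = 5.0 × 10⁻³ kg m⁻⁴
The largest gradient is in the 85–111 m interval — the pycnocline.

85–111 m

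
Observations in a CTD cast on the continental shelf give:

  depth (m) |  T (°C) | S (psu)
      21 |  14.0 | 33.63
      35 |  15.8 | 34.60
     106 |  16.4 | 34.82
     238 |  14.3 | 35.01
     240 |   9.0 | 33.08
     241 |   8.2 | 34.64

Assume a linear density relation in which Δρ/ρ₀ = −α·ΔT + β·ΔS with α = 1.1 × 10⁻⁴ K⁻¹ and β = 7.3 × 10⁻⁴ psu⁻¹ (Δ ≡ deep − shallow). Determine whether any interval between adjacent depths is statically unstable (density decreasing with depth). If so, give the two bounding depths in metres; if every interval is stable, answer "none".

238–240 m

Evaluate Δρ/ρ₀ = −αΔT + βΔS across each adjacent pair:
  21–35 m: −αΔT+βΔS = −(1.1 × 10⁻⁴)(+1.8)+(7.3 × 10⁻⁴)(+0.97) = 5.1 × 10⁻⁴ → stable
  35–106 m: −αΔT+βΔS = −(1.1 × 10⁻⁴)(+0.6)+(7.3 × 10⁻⁴)(+0.22) = 9.5 × 10⁻⁵ → stable
  106–238 m: −αΔT+βΔS = −(1.1 × 10⁻⁴)(-2.1)+(7.3 × 10⁻⁴)(+0.19) = 3.7 × 10⁻⁴ → stable
  238–240 m: −αΔT+βΔS = −(1.1 × 10⁻⁴)(-5.3)+(7.3 × 10⁻⁴)(-1.93) = -8.3 × 10⁻⁴ → UNSTABLE
  240–241 m: −αΔT+βΔS = −(1.1 × 10⁻⁴)(-0.8)+(7.3 × 10⁻⁴)(+1.56) = 1.2 × 10⁻³ → stable
The 238–240 m interval has Δρ < 0: lighter water underlies denser water.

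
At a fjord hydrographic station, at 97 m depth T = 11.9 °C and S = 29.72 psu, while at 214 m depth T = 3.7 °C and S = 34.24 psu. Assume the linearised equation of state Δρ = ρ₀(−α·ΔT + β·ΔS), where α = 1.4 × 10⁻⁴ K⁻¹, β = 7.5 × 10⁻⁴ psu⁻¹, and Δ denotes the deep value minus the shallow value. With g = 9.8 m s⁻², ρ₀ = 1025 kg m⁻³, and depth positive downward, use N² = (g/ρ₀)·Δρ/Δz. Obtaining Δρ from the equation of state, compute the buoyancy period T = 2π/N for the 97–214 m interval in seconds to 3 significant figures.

ΔT = -8.2 K, ΔS = +4.52 psu (deep − shallow).
Δρ/ρ₀ = −αΔT + βΔS = 1.148 × 10⁻³ + 3.39 × 10⁻³ = 4.538 × 10⁻³, so Δρ ≈ 4.651 kg m⁻³.
N² = (g/ρ₀)·Δρ/Δz = g·(Δρ/ρ₀)/Δz = 9.8 × 4.538 × 10⁻³ / 117 = 3.8011 × 10⁻⁴ s⁻².
N = √(3.8011 × 10⁻⁴) = 0.019496 rad s⁻¹ → T = 2π/N = 322.28 s ≈ 322 s.

322 s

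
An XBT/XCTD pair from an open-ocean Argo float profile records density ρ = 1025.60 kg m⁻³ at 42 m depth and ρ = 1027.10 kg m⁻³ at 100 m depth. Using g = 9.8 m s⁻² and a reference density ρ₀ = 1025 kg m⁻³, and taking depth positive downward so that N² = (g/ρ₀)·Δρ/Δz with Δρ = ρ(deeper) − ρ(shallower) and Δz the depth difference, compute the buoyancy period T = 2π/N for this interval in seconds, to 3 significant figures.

Δρ = 1027.10 − 1025.60 = 1.50 kg m⁻³ over Δz = 100 − 42 = 58 m.
N² = (9.8/1025) × (1.50/58) = 2.4727 × 10⁻⁴ s⁻².
N = √(2.4727 × 10⁻⁴) = 0.015725 rad s⁻¹, so T = 2π/N = 399.57 s ≈ 400 s.
Since Δρ > 0 the layer is stably stratified.

400 s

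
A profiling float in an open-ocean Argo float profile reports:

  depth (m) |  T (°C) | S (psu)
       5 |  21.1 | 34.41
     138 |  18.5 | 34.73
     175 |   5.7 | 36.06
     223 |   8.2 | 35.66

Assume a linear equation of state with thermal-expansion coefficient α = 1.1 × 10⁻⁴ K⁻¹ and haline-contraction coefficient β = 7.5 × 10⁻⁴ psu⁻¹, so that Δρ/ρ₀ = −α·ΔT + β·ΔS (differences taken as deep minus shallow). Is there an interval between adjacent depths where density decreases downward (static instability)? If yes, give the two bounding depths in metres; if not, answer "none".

175–223 m

Evaluate Δρ/ρ₀ = −αΔT + βΔS across each adjacent pair:
  5–138 m: −αΔT+βΔS = −(1.1 × 10⁻⁴)(-2.6)+(7.5 × 10⁻⁴)(+0.32) = 5.3 × 10⁻⁴ → stable
  138–175 m: −αΔT+βΔS = −(1.1 × 10⁻⁴)(-12.8)+(7.5 × 10⁻⁴)(+1.33) = 2.4 × 10⁻³ → stable
  175–223 m: −αΔT+βΔS = −(1.1 × 10⁻⁴)(+2.5)+(7.5 × 10⁻⁴)(-0.40) = -5.7 × 10⁻⁴ → UNSTABLE
The 175–223 m interval has Δρ < 0: lighter water underlies denser water.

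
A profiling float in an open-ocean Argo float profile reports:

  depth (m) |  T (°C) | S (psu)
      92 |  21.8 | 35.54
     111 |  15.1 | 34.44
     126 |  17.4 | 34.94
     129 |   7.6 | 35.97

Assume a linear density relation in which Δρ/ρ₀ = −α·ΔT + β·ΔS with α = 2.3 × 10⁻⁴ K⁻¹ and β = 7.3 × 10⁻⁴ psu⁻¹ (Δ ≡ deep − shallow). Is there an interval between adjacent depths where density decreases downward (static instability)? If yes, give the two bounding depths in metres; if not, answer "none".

Evaluate Δρ/ρ₀ = −αΔT + βΔS across each adjacent pair:
  92–111 m: −αΔT+βΔS = −(2.3 × 10⁻⁴)(-6.7)+(7.3 × 10⁻⁴)(-1.10) = 7.4 × 10⁻⁴ → stable
  111–126 m: −αΔT+βΔS = −(2.3 × 10⁻⁴)(+2.3)+(7.3 × 10⁻⁴)(+0.50) = -1.6 × 10⁻⁴ → UNSTABLE
  126–129 m: −αΔT+βΔS = −(2.3 × 10⁻⁴)(-9.8)+(7.3 × 10⁻⁴)(+1.03) = 3.0 × 10⁻³ → stable
The 111–126 m interval has Δρ < 0: lighter water underlies denser water.

111–126 m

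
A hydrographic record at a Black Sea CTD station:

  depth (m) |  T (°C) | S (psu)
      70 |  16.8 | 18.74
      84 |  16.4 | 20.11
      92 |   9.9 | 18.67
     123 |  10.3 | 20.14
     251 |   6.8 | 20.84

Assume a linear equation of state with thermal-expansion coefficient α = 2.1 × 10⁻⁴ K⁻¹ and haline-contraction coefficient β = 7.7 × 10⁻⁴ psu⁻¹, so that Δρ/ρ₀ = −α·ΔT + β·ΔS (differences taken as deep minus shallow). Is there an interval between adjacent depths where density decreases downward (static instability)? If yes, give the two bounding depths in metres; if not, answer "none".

none

Evaluate Δρ/ρ₀ = −αΔT + βΔS across each adjacent pair:
  70–84 m: −αΔT+βΔS = −(2.1 × 10⁻⁴)(-0.4)+(7.7 × 10⁻⁴)(+1.37) = 1.1 × 10⁻³ → stable
  84–92 m: −αΔT+βΔS = −(2.1 × 10⁻⁴)(-6.5)+(7.7 × 10⁻⁴)(-1.44) = 2.6 × 10⁻⁴ → stable
  92–123 m: −αΔT+βΔS = −(2.1 × 10⁻⁴)(+0.4)+(7.7 × 10⁻⁴)(+1.47) = 1.0 × 10⁻³ → stable
  123–251 m: −αΔT+βΔS = −(2.1 × 10⁻⁴)(-3.5)+(7.7 × 10⁻⁴)(+0.70) = 1.3 × 10⁻³ → stable
Every interval has Δρ > 0: the column is stably stratified throughout.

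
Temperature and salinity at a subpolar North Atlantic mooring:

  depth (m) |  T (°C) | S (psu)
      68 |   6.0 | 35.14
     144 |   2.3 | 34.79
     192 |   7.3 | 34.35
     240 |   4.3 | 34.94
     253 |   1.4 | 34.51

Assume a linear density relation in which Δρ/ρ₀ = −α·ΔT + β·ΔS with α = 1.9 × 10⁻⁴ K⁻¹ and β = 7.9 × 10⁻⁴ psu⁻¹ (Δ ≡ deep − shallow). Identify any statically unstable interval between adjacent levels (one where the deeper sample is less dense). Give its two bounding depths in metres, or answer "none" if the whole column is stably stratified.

144–192 m

Evaluate Δρ/ρ₀ = −αΔT + βΔS across each adjacent pair:
  68–144 m: −αΔT+βΔS = −(1.9 × 10⁻⁴)(-3.7)+(7.9 × 10⁻⁴)(-0.35) = 4.3 × 10⁻⁴ → stable
  144–192 m: −αΔT+βΔS = −(1.9 × 10⁻⁴)(+5.0)+(7.9 × 10⁻⁴)(-0.44) = -1.3 × 10⁻³ → UNSTABLE
  192–240 m: −αΔT+βΔS = −(1.9 × 10⁻⁴)(-3.0)+(7.9 × 10⁻⁴)(+0.59) = 1.0 × 10⁻³ → stable
  240–253 m: −αΔT+βΔS = −(1.9 × 10⁻⁴)(-2.9)+(7.9 × 10⁻⁴)(-0.43) = 2.1 × 10⁻⁴ → stable
The 144–192 m interval has Δρ < 0: lighter water underlies denser water.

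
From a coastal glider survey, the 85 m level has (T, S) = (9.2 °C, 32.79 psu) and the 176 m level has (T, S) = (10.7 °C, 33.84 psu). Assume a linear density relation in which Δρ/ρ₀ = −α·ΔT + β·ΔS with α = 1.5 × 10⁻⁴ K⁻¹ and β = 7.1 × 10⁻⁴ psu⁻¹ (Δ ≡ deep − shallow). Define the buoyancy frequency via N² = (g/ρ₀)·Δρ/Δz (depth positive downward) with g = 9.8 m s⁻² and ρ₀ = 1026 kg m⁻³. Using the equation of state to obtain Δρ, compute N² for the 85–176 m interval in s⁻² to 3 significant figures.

5.61 × 10⁻⁵ s⁻²

ΔT = +1.5 K, ΔS = +1.05 psu (deep − shallow).
Δρ/ρ₀ = −αΔT + βΔS = -2.25 × 10⁻⁴ + 7.455 × 10⁻⁴ = 5.205 × 10⁻⁴, so Δρ ≈ 0.5340 kg m⁻³.
N² = (g/ρ₀)·Δρ/Δz = g·(Δρ/ρ₀)/Δz = 9.8 × 5.205 × 10⁻⁴ / 91 = 5.6054 × 10⁻⁵ s⁻² ≈ 5.61 × 10⁻⁵ s⁻².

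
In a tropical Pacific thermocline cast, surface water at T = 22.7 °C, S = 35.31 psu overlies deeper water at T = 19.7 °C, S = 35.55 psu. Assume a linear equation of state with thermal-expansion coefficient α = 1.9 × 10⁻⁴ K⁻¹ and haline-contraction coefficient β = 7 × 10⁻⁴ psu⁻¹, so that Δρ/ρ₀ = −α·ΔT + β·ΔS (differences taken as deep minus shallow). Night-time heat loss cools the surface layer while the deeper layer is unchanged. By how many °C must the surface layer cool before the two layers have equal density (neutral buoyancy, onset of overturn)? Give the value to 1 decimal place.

3.9 °C

Neutral buoyancy requires Δρ = 0, i.e. −α(T_deep − T_surf′) + β(S_deep − S_surf) = 0.
T_surf′ = T_deep − (β/α)·ΔS = 19.7 − (7 × 10⁻⁴/1.9 × 10⁻⁴)·(+0.24) = 18.816 °C.
Cooling required: 22.7 − (18.816) = 3.884 °C.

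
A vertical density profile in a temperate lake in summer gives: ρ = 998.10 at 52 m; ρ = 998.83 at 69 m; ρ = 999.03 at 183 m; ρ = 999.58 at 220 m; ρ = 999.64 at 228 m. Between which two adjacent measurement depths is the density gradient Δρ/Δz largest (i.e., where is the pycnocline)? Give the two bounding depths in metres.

Compute the density gradient over each adjacent pair:
  52–69 m: Δρ/Δz = 0.73/17 = 0.043 kg m⁻⁴
  69–183 m: Δρ/Δz = 0.20/114 = 1.8 × 10⁻³ kg m⁻⁴
  183–220 m: Δρ/Δz = 0.55/37 = 0.015 kg m⁻⁴
  220–228 m: Δρ/Δz = 0.06/8 = 7.5 × 10⁻³ kg m⁻⁴
The largest gradient is in the 52–69 m interval — the pycnocline.

52–69 m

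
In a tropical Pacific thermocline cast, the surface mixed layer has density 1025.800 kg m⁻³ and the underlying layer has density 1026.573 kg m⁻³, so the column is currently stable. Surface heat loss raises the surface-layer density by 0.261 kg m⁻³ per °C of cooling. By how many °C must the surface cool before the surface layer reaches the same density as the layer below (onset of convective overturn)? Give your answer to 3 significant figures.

2.96 °C

Density deficit of the surface layer: 1026.573 − 1025.800 = 0.773 kg m⁻³.
Required change = 0.773 / 0.261 = 2.96 °C.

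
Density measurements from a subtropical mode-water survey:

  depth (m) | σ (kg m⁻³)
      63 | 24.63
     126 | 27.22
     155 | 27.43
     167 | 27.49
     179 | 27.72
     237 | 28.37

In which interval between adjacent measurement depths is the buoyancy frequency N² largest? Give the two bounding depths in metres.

Compute the density gradient over each adjacent pair:
  63–126 m: Δρ/Δz = 2.59/63 = 0.041 kg m⁻⁴
  126–155 m: Δρ/Δz = 0.21/29 = 7.2 × 10⁻³ kg m⁻⁴
  155–167 m: Δρ/Δz = 0.06/12 = 5.0 × 10⁻³ kg m⁻⁴
  167–179 m: Δρ/Δz = 0.23/12 = 0.019 kg m⁻⁴
  179–237 m: Δρ/Δz = 0.65/58 = 0.011 kg m⁻⁴
The largest gradient is in the 63–126 m interval — the pycnocline.

63–126 m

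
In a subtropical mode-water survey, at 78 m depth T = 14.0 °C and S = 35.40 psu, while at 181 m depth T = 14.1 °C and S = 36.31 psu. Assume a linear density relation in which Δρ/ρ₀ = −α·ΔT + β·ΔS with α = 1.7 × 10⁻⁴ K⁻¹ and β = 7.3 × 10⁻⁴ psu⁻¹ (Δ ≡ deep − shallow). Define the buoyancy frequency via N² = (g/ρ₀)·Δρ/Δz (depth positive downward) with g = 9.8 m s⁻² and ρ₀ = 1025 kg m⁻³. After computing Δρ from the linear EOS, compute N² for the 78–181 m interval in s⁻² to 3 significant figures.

ΔT = +0.1 K, ΔS = +0.91 psu (deep − shallow).
Δρ/ρ₀ = −αΔT + βΔS = -1.70 × 10⁻⁵ + 6.643 × 10⁻⁴ = 6.473 × 10⁻⁴, so Δρ ≈ 0.6635 kg m⁻³.
N² = (g/ρ₀)·Δρ/Δz = g·(Δρ/ρ₀)/Δz = 9.8 × 6.473 × 10⁻⁴ / 103 = 6.1588 × 10⁻⁵ s⁻² ≈ 6.16 × 10⁻⁵ s⁻².

6.16 × 10⁻⁵ s⁻²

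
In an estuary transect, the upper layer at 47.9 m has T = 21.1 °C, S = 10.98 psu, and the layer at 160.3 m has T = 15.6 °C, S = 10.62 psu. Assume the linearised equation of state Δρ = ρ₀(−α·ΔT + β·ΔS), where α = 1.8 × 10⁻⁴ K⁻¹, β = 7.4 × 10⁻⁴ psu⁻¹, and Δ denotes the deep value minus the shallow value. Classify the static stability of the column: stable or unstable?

ΔT = 15.6 − 21.1 = -5.5 K and ΔS = 10.62 − 10.98 = -0.36 psu (deep − shallow).
−αΔT = 9.90 × 10⁻⁴; βΔS = -2.664 × 10⁻⁴; sum Δρ/ρ₀ = 7.236 × 10⁻⁴.
Δρ/ρ₀ > 0, so Δρ > 0: deeper water is denser → statically stable.

stable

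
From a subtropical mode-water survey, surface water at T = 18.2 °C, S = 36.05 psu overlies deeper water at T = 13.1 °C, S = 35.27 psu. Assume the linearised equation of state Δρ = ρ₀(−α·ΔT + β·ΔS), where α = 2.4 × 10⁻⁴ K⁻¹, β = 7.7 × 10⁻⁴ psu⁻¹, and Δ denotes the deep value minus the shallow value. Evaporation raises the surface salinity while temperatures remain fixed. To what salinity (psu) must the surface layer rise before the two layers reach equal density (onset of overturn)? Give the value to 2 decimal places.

36.86 psu

Neutral buoyancy requires −α(T_deep − T_surf) + β(S_deep − S_surf′) = 0.
S_surf′ = S_deep − (α/β)·ΔT = 35.27 − (2.4 × 10⁻⁴/7.7 × 10⁻⁴)·(-5.1) = 36.8596 psu.
Increase required: 36.8596 − 36.05 = 0.8096 psu.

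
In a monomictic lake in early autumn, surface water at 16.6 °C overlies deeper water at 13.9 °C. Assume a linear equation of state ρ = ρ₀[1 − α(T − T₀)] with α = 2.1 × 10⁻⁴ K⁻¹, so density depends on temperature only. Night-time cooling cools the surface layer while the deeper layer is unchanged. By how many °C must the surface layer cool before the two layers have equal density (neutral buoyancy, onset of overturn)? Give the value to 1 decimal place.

2.7 °C

With temperature the only control, equal density requires T_surf′ = T_deep.
T_surf′ = 13.9 °C.
Cooling required: 16.6 − 13.9 = 2.7 °C.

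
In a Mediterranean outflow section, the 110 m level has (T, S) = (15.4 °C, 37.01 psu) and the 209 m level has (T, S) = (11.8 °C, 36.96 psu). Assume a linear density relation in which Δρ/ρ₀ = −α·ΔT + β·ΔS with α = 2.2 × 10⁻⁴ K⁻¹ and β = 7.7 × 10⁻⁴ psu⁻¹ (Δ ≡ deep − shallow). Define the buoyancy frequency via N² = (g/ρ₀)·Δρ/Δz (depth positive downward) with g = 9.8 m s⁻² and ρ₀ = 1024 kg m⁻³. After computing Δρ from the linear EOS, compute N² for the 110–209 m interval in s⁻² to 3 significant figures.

7.46 × 10⁻⁵ s⁻²

ΔT = -3.6 K, ΔS = -0.05 psu (deep − shallow).
Δρ/ρ₀ = −αΔT + βΔS = 7.92 × 10⁻⁴ − 3.85 × 10⁻⁵ = 7.535 × 10⁻⁴, so Δρ ≈ 0.7716 kg m⁻³.
N² = (g/ρ₀)·Δρ/Δz = g·(Δρ/ρ₀)/Δz = 9.8 × 7.535 × 10⁻⁴ / 99 = 7.4589 × 10⁻⁵ s⁻² ≈ 7.46 × 10⁻⁵ s⁻².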